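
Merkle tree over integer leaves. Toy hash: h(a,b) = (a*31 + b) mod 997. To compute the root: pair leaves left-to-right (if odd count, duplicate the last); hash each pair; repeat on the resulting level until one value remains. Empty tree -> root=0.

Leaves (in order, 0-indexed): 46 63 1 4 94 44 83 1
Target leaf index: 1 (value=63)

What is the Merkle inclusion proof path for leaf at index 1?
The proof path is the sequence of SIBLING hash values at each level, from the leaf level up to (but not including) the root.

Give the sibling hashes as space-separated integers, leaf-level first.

Answer: 46 35 554

Derivation:
L0 (leaves): [46, 63, 1, 4, 94, 44, 83, 1], target index=1
L1: h(46,63)=(46*31+63)%997=492 [pair 0] h(1,4)=(1*31+4)%997=35 [pair 1] h(94,44)=(94*31+44)%997=964 [pair 2] h(83,1)=(83*31+1)%997=580 [pair 3] -> [492, 35, 964, 580]
  Sibling for proof at L0: 46
L2: h(492,35)=(492*31+35)%997=332 [pair 0] h(964,580)=(964*31+580)%997=554 [pair 1] -> [332, 554]
  Sibling for proof at L1: 35
L3: h(332,554)=(332*31+554)%997=876 [pair 0] -> [876]
  Sibling for proof at L2: 554
Root: 876
Proof path (sibling hashes from leaf to root): [46, 35, 554]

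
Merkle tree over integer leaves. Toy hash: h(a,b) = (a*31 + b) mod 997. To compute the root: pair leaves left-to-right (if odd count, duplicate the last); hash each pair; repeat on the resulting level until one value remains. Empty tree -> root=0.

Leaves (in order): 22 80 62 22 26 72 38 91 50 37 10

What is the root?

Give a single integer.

Answer: 918

Derivation:
L0: [22, 80, 62, 22, 26, 72, 38, 91, 50, 37, 10]
L1: h(22,80)=(22*31+80)%997=762 h(62,22)=(62*31+22)%997=947 h(26,72)=(26*31+72)%997=878 h(38,91)=(38*31+91)%997=272 h(50,37)=(50*31+37)%997=590 h(10,10)=(10*31+10)%997=320 -> [762, 947, 878, 272, 590, 320]
L2: h(762,947)=(762*31+947)%997=641 h(878,272)=(878*31+272)%997=571 h(590,320)=(590*31+320)%997=664 -> [641, 571, 664]
L3: h(641,571)=(641*31+571)%997=502 h(664,664)=(664*31+664)%997=311 -> [502, 311]
L4: h(502,311)=(502*31+311)%997=918 -> [918]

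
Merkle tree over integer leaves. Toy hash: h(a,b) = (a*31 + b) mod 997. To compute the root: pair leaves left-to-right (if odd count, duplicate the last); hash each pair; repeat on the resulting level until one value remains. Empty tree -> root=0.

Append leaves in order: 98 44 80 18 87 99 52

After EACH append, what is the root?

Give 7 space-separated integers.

After append 98 (leaves=[98]):
  L0: [98]
  root=98
After append 44 (leaves=[98, 44]):
  L0: [98, 44]
  L1: h(98,44)=(98*31+44)%997=91 -> [91]
  root=91
After append 80 (leaves=[98, 44, 80]):
  L0: [98, 44, 80]
  L1: h(98,44)=(98*31+44)%997=91 h(80,80)=(80*31+80)%997=566 -> [91, 566]
  L2: h(91,566)=(91*31+566)%997=396 -> [396]
  root=396
After append 18 (leaves=[98, 44, 80, 18]):
  L0: [98, 44, 80, 18]
  L1: h(98,44)=(98*31+44)%997=91 h(80,18)=(80*31+18)%997=504 -> [91, 504]
  L2: h(91,504)=(91*31+504)%997=334 -> [334]
  root=334
After append 87 (leaves=[98, 44, 80, 18, 87]):
  L0: [98, 44, 80, 18, 87]
  L1: h(98,44)=(98*31+44)%997=91 h(80,18)=(80*31+18)%997=504 h(87,87)=(87*31+87)%997=790 -> [91, 504, 790]
  L2: h(91,504)=(91*31+504)%997=334 h(790,790)=(790*31+790)%997=355 -> [334, 355]
  L3: h(334,355)=(334*31+355)%997=739 -> [739]
  root=739
After append 99 (leaves=[98, 44, 80, 18, 87, 99]):
  L0: [98, 44, 80, 18, 87, 99]
  L1: h(98,44)=(98*31+44)%997=91 h(80,18)=(80*31+18)%997=504 h(87,99)=(87*31+99)%997=802 -> [91, 504, 802]
  L2: h(91,504)=(91*31+504)%997=334 h(802,802)=(802*31+802)%997=739 -> [334, 739]
  L3: h(334,739)=(334*31+739)%997=126 -> [126]
  root=126
After append 52 (leaves=[98, 44, 80, 18, 87, 99, 52]):
  L0: [98, 44, 80, 18, 87, 99, 52]
  L1: h(98,44)=(98*31+44)%997=91 h(80,18)=(80*31+18)%997=504 h(87,99)=(87*31+99)%997=802 h(52,52)=(52*31+52)%997=667 -> [91, 504, 802, 667]
  L2: h(91,504)=(91*31+504)%997=334 h(802,667)=(802*31+667)%997=604 -> [334, 604]
  L3: h(334,604)=(334*31+604)%997=988 -> [988]
  root=988

Answer: 98 91 396 334 739 126 988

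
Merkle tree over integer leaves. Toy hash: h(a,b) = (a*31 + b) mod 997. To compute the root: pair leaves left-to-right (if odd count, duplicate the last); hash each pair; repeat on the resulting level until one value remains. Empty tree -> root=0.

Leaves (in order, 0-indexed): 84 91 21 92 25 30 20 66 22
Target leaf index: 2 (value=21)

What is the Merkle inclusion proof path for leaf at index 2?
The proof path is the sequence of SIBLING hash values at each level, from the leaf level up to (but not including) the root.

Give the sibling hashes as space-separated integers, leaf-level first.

L0 (leaves): [84, 91, 21, 92, 25, 30, 20, 66, 22], target index=2
L1: h(84,91)=(84*31+91)%997=701 [pair 0] h(21,92)=(21*31+92)%997=743 [pair 1] h(25,30)=(25*31+30)%997=805 [pair 2] h(20,66)=(20*31+66)%997=686 [pair 3] h(22,22)=(22*31+22)%997=704 [pair 4] -> [701, 743, 805, 686, 704]
  Sibling for proof at L0: 92
L2: h(701,743)=(701*31+743)%997=540 [pair 0] h(805,686)=(805*31+686)%997=716 [pair 1] h(704,704)=(704*31+704)%997=594 [pair 2] -> [540, 716, 594]
  Sibling for proof at L1: 701
L3: h(540,716)=(540*31+716)%997=507 [pair 0] h(594,594)=(594*31+594)%997=65 [pair 1] -> [507, 65]
  Sibling for proof at L2: 716
L4: h(507,65)=(507*31+65)%997=827 [pair 0] -> [827]
  Sibling for proof at L3: 65
Root: 827
Proof path (sibling hashes from leaf to root): [92, 701, 716, 65]

Answer: 92 701 716 65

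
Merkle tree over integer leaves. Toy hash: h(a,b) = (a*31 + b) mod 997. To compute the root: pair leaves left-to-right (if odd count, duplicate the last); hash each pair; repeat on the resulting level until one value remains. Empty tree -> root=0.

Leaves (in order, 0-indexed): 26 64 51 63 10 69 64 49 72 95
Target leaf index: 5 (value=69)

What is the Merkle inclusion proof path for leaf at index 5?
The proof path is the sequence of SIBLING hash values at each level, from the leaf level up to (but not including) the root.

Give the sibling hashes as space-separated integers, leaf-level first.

Answer: 10 39 698 18

Derivation:
L0 (leaves): [26, 64, 51, 63, 10, 69, 64, 49, 72, 95], target index=5
L1: h(26,64)=(26*31+64)%997=870 [pair 0] h(51,63)=(51*31+63)%997=647 [pair 1] h(10,69)=(10*31+69)%997=379 [pair 2] h(64,49)=(64*31+49)%997=39 [pair 3] h(72,95)=(72*31+95)%997=333 [pair 4] -> [870, 647, 379, 39, 333]
  Sibling for proof at L0: 10
L2: h(870,647)=(870*31+647)%997=698 [pair 0] h(379,39)=(379*31+39)%997=821 [pair 1] h(333,333)=(333*31+333)%997=686 [pair 2] -> [698, 821, 686]
  Sibling for proof at L1: 39
L3: h(698,821)=(698*31+821)%997=525 [pair 0] h(686,686)=(686*31+686)%997=18 [pair 1] -> [525, 18]
  Sibling for proof at L2: 698
L4: h(525,18)=(525*31+18)%997=341 [pair 0] -> [341]
  Sibling for proof at L3: 18
Root: 341
Proof path (sibling hashes from leaf to root): [10, 39, 698, 18]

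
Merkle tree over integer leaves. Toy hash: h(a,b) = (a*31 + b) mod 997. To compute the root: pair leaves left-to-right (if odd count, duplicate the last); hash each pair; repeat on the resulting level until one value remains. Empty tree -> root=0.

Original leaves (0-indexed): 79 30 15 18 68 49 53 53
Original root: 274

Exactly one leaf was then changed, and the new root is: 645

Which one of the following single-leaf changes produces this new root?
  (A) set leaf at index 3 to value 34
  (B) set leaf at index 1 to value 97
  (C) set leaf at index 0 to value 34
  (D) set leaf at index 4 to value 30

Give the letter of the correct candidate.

Answer: D

Derivation:
Original leaves: [79, 30, 15, 18, 68, 49, 53, 53]
Target new root: 645
Try each candidate change and compute the resulting root:
Candidate A: set leaf[3] = 34 -> leaves = [79, 30, 15, 34, 68, 49, 53, 53]
  L0: [79, 30, 15, 34, 68, 49, 53, 53]
  L1: h(79,30)=(79*31+30)%997=485 h(15,34)=(15*31+34)%997=499 h(68,49)=(68*31+49)%997=163 h(53,53)=(53*31+53)%997=699 -> [485, 499, 163, 699]
  L2: h(485,499)=(485*31+499)%997=579 h(163,699)=(163*31+699)%997=767 -> [579, 767]
  L3: h(579,767)=(579*31+767)%997=770 -> [770]
  root = 770 != target 645
Candidate B: set leaf[1] = 97 -> leaves = [79, 97, 15, 18, 68, 49, 53, 53]
  L0: [79, 97, 15, 18, 68, 49, 53, 53]
  L1: h(79,97)=(79*31+97)%997=552 h(15,18)=(15*31+18)%997=483 h(68,49)=(68*31+49)%997=163 h(53,53)=(53*31+53)%997=699 -> [552, 483, 163, 699]
  L2: h(552,483)=(552*31+483)%997=646 h(163,699)=(163*31+699)%997=767 -> [646, 767]
  L3: h(646,767)=(646*31+767)%997=853 -> [853]
  root = 853 != target 645
Candidate C: set leaf[0] = 34 -> leaves = [34, 30, 15, 18, 68, 49, 53, 53]
  L0: [34, 30, 15, 18, 68, 49, 53, 53]
  L1: h(34,30)=(34*31+30)%997=87 h(15,18)=(15*31+18)%997=483 h(68,49)=(68*31+49)%997=163 h(53,53)=(53*31+53)%997=699 -> [87, 483, 163, 699]
  L2: h(87,483)=(87*31+483)%997=189 h(163,699)=(163*31+699)%997=767 -> [189, 767]
  L3: h(189,767)=(189*31+767)%997=644 -> [644]
  root = 644 != target 645
Candidate D: set leaf[4] = 30 -> leaves = [79, 30, 15, 18, 30, 49, 53, 53]
  L0: [79, 30, 15, 18, 30, 49, 53, 53]
  L1: h(79,30)=(79*31+30)%997=485 h(15,18)=(15*31+18)%997=483 h(30,49)=(30*31+49)%997=979 h(53,53)=(53*31+53)%997=699 -> [485, 483, 979, 699]
  L2: h(485,483)=(485*31+483)%997=563 h(979,699)=(979*31+699)%997=141 -> [563, 141]
  L3: h(563,141)=(563*31+141)%997=645 -> [645]
  root = 645 == target 645  ** MATCH **
Candidate D produces the target root.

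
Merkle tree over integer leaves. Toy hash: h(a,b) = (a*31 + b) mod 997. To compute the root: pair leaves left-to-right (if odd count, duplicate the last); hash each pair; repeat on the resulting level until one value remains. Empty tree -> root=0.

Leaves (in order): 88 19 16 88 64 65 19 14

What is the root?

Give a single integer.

Answer: 283

Derivation:
L0: [88, 19, 16, 88, 64, 65, 19, 14]
L1: h(88,19)=(88*31+19)%997=753 h(16,88)=(16*31+88)%997=584 h(64,65)=(64*31+65)%997=55 h(19,14)=(19*31+14)%997=603 -> [753, 584, 55, 603]
L2: h(753,584)=(753*31+584)%997=996 h(55,603)=(55*31+603)%997=314 -> [996, 314]
L3: h(996,314)=(996*31+314)%997=283 -> [283]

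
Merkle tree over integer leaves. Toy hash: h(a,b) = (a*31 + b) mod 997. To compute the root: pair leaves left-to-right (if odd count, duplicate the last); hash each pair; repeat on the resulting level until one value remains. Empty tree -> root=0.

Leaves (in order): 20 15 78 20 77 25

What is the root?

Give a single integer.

L0: [20, 15, 78, 20, 77, 25]
L1: h(20,15)=(20*31+15)%997=635 h(78,20)=(78*31+20)%997=444 h(77,25)=(77*31+25)%997=418 -> [635, 444, 418]
L2: h(635,444)=(635*31+444)%997=189 h(418,418)=(418*31+418)%997=415 -> [189, 415]
L3: h(189,415)=(189*31+415)%997=292 -> [292]

Answer: 292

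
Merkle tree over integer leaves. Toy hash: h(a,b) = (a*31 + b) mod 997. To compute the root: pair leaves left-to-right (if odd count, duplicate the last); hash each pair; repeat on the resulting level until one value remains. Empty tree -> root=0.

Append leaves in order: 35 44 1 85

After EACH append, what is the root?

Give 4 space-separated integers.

Answer: 35 132 136 220

Derivation:
After append 35 (leaves=[35]):
  L0: [35]
  root=35
After append 44 (leaves=[35, 44]):
  L0: [35, 44]
  L1: h(35,44)=(35*31+44)%997=132 -> [132]
  root=132
After append 1 (leaves=[35, 44, 1]):
  L0: [35, 44, 1]
  L1: h(35,44)=(35*31+44)%997=132 h(1,1)=(1*31+1)%997=32 -> [132, 32]
  L2: h(132,32)=(132*31+32)%997=136 -> [136]
  root=136
After append 85 (leaves=[35, 44, 1, 85]):
  L0: [35, 44, 1, 85]
  L1: h(35,44)=(35*31+44)%997=132 h(1,85)=(1*31+85)%997=116 -> [132, 116]
  L2: h(132,116)=(132*31+116)%997=220 -> [220]
  root=220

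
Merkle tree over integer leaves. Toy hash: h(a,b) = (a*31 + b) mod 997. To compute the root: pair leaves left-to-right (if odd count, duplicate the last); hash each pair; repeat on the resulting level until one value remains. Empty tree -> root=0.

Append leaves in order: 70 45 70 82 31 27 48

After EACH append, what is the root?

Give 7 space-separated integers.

After append 70 (leaves=[70]):
  L0: [70]
  root=70
After append 45 (leaves=[70, 45]):
  L0: [70, 45]
  L1: h(70,45)=(70*31+45)%997=221 -> [221]
  root=221
After append 70 (leaves=[70, 45, 70]):
  L0: [70, 45, 70]
  L1: h(70,45)=(70*31+45)%997=221 h(70,70)=(70*31+70)%997=246 -> [221, 246]
  L2: h(221,246)=(221*31+246)%997=118 -> [118]
  root=118
After append 82 (leaves=[70, 45, 70, 82]):
  L0: [70, 45, 70, 82]
  L1: h(70,45)=(70*31+45)%997=221 h(70,82)=(70*31+82)%997=258 -> [221, 258]
  L2: h(221,258)=(221*31+258)%997=130 -> [130]
  root=130
After append 31 (leaves=[70, 45, 70, 82, 31]):
  L0: [70, 45, 70, 82, 31]
  L1: h(70,45)=(70*31+45)%997=221 h(70,82)=(70*31+82)%997=258 h(31,31)=(31*31+31)%997=992 -> [221, 258, 992]
  L2: h(221,258)=(221*31+258)%997=130 h(992,992)=(992*31+992)%997=837 -> [130, 837]
  L3: h(130,837)=(130*31+837)%997=879 -> [879]
  root=879
After append 27 (leaves=[70, 45, 70, 82, 31, 27]):
  L0: [70, 45, 70, 82, 31, 27]
  L1: h(70,45)=(70*31+45)%997=221 h(70,82)=(70*31+82)%997=258 h(31,27)=(31*31+27)%997=988 -> [221, 258, 988]
  L2: h(221,258)=(221*31+258)%997=130 h(988,988)=(988*31+988)%997=709 -> [130, 709]
  L3: h(130,709)=(130*31+709)%997=751 -> [751]
  root=751
After append 48 (leaves=[70, 45, 70, 82, 31, 27, 48]):
  L0: [70, 45, 70, 82, 31, 27, 48]
  L1: h(70,45)=(70*31+45)%997=221 h(70,82)=(70*31+82)%997=258 h(31,27)=(31*31+27)%997=988 h(48,48)=(48*31+48)%997=539 -> [221, 258, 988, 539]
  L2: h(221,258)=(221*31+258)%997=130 h(988,539)=(988*31+539)%997=260 -> [130, 260]
  L3: h(130,260)=(130*31+260)%997=302 -> [302]
  root=302

Answer: 70 221 118 130 879 751 302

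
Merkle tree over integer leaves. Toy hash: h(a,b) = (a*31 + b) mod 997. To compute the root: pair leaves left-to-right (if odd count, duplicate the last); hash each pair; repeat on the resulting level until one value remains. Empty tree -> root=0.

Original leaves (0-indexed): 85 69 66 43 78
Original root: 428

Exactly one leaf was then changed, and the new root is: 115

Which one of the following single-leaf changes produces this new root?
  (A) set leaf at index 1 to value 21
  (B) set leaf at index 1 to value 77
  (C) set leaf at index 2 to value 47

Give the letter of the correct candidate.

Answer: C

Derivation:
Original leaves: [85, 69, 66, 43, 78]
Target new root: 115
Try each candidate change and compute the resulting root:
Candidate A: set leaf[1] = 21 -> leaves = [85, 21, 66, 43, 78]
  L0: [85, 21, 66, 43, 78]
  L1: h(85,21)=(85*31+21)%997=662 h(66,43)=(66*31+43)%997=95 h(78,78)=(78*31+78)%997=502 -> [662, 95, 502]
  L2: h(662,95)=(662*31+95)%997=677 h(502,502)=(502*31+502)%997=112 -> [677, 112]
  L3: h(677,112)=(677*31+112)%997=162 -> [162]
  root = 162 != target 115
Candidate B: set leaf[1] = 77 -> leaves = [85, 77, 66, 43, 78]
  L0: [85, 77, 66, 43, 78]
  L1: h(85,77)=(85*31+77)%997=718 h(66,43)=(66*31+43)%997=95 h(78,78)=(78*31+78)%997=502 -> [718, 95, 502]
  L2: h(718,95)=(718*31+95)%997=419 h(502,502)=(502*31+502)%997=112 -> [419, 112]
  L3: h(419,112)=(419*31+112)%997=140 -> [140]
  root = 140 != target 115
Candidate C: set leaf[2] = 47 -> leaves = [85, 69, 47, 43, 78]
  L0: [85, 69, 47, 43, 78]
  L1: h(85,69)=(85*31+69)%997=710 h(47,43)=(47*31+43)%997=503 h(78,78)=(78*31+78)%997=502 -> [710, 503, 502]
  L2: h(710,503)=(710*31+503)%997=579 h(502,502)=(502*31+502)%997=112 -> [579, 112]
  L3: h(579,112)=(579*31+112)%997=115 -> [115]
  root = 115 == target 115  ** MATCH **
Candidate C produces the target root.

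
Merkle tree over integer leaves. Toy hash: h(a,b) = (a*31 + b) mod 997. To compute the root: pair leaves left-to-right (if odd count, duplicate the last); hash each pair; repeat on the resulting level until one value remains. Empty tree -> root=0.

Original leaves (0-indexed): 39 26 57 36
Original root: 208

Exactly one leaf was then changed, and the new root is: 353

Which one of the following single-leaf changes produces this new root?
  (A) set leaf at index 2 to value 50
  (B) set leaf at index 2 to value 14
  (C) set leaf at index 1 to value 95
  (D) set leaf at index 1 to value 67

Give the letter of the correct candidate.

Original leaves: [39, 26, 57, 36]
Target new root: 353
Try each candidate change and compute the resulting root:
Candidate A: set leaf[2] = 50 -> leaves = [39, 26, 50, 36]
  L0: [39, 26, 50, 36]
  L1: h(39,26)=(39*31+26)%997=238 h(50,36)=(50*31+36)%997=589 -> [238, 589]
  L2: h(238,589)=(238*31+589)%997=988 -> [988]
  root = 988 != target 353
Candidate B: set leaf[2] = 14 -> leaves = [39, 26, 14, 36]
  L0: [39, 26, 14, 36]
  L1: h(39,26)=(39*31+26)%997=238 h(14,36)=(14*31+36)%997=470 -> [238, 470]
  L2: h(238,470)=(238*31+470)%997=869 -> [869]
  root = 869 != target 353
Candidate C: set leaf[1] = 95 -> leaves = [39, 95, 57, 36]
  L0: [39, 95, 57, 36]
  L1: h(39,95)=(39*31+95)%997=307 h(57,36)=(57*31+36)%997=806 -> [307, 806]
  L2: h(307,806)=(307*31+806)%997=353 -> [353]
  root = 353 == target 353  ** MATCH **
Candidate D: set leaf[1] = 67 -> leaves = [39, 67, 57, 36]
  L0: [39, 67, 57, 36]
  L1: h(39,67)=(39*31+67)%997=279 h(57,36)=(57*31+36)%997=806 -> [279, 806]
  L2: h(279,806)=(279*31+806)%997=482 -> [482]
  root = 482 != target 353
Candidate C produces the target root.

Answer: C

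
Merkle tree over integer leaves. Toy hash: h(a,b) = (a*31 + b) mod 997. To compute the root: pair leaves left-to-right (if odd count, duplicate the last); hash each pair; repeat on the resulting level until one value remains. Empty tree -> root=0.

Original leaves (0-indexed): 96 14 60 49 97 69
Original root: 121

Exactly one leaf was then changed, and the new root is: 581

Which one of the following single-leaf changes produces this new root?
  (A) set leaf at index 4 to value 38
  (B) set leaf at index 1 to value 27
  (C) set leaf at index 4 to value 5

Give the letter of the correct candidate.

Answer: C

Derivation:
Original leaves: [96, 14, 60, 49, 97, 69]
Target new root: 581
Try each candidate change and compute the resulting root:
Candidate A: set leaf[4] = 38 -> leaves = [96, 14, 60, 49, 38, 69]
  L0: [96, 14, 60, 49, 38, 69]
  L1: h(96,14)=(96*31+14)%997=996 h(60,49)=(60*31+49)%997=912 h(38,69)=(38*31+69)%997=250 -> [996, 912, 250]
  L2: h(996,912)=(996*31+912)%997=881 h(250,250)=(250*31+250)%997=24 -> [881, 24]
  L3: h(881,24)=(881*31+24)%997=416 -> [416]
  root = 416 != target 581
Candidate B: set leaf[1] = 27 -> leaves = [96, 27, 60, 49, 97, 69]
  L0: [96, 27, 60, 49, 97, 69]
  L1: h(96,27)=(96*31+27)%997=12 h(60,49)=(60*31+49)%997=912 h(97,69)=(97*31+69)%997=85 -> [12, 912, 85]
  L2: h(12,912)=(12*31+912)%997=287 h(85,85)=(85*31+85)%997=726 -> [287, 726]
  L3: h(287,726)=(287*31+726)%997=650 -> [650]
  root = 650 != target 581
Candidate C: set leaf[4] = 5 -> leaves = [96, 14, 60, 49, 5, 69]
  L0: [96, 14, 60, 49, 5, 69]
  L1: h(96,14)=(96*31+14)%997=996 h(60,49)=(60*31+49)%997=912 h(5,69)=(5*31+69)%997=224 -> [996, 912, 224]
  L2: h(996,912)=(996*31+912)%997=881 h(224,224)=(224*31+224)%997=189 -> [881, 189]
  L3: h(881,189)=(881*31+189)%997=581 -> [581]
  root = 581 == target 581  ** MATCH **
Candidate C produces the target root.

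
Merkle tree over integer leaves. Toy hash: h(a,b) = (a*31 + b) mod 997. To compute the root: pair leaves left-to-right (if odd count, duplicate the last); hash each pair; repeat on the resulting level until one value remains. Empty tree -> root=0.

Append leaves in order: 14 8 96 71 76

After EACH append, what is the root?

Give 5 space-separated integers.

Answer: 14 442 822 797 837

Derivation:
After append 14 (leaves=[14]):
  L0: [14]
  root=14
After append 8 (leaves=[14, 8]):
  L0: [14, 8]
  L1: h(14,8)=(14*31+8)%997=442 -> [442]
  root=442
After append 96 (leaves=[14, 8, 96]):
  L0: [14, 8, 96]
  L1: h(14,8)=(14*31+8)%997=442 h(96,96)=(96*31+96)%997=81 -> [442, 81]
  L2: h(442,81)=(442*31+81)%997=822 -> [822]
  root=822
After append 71 (leaves=[14, 8, 96, 71]):
  L0: [14, 8, 96, 71]
  L1: h(14,8)=(14*31+8)%997=442 h(96,71)=(96*31+71)%997=56 -> [442, 56]
  L2: h(442,56)=(442*31+56)%997=797 -> [797]
  root=797
After append 76 (leaves=[14, 8, 96, 71, 76]):
  L0: [14, 8, 96, 71, 76]
  L1: h(14,8)=(14*31+8)%997=442 h(96,71)=(96*31+71)%997=56 h(76,76)=(76*31+76)%997=438 -> [442, 56, 438]
  L2: h(442,56)=(442*31+56)%997=797 h(438,438)=(438*31+438)%997=58 -> [797, 58]
  L3: h(797,58)=(797*31+58)%997=837 -> [837]
  root=837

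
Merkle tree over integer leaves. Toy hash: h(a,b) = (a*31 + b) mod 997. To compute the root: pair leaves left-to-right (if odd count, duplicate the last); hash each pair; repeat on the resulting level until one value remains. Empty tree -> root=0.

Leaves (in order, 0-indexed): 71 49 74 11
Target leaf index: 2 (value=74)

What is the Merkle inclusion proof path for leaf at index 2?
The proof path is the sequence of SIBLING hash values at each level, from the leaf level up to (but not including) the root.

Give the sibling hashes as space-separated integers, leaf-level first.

Answer: 11 256

Derivation:
L0 (leaves): [71, 49, 74, 11], target index=2
L1: h(71,49)=(71*31+49)%997=256 [pair 0] h(74,11)=(74*31+11)%997=311 [pair 1] -> [256, 311]
  Sibling for proof at L0: 11
L2: h(256,311)=(256*31+311)%997=271 [pair 0] -> [271]
  Sibling for proof at L1: 256
Root: 271
Proof path (sibling hashes from leaf to root): [11, 256]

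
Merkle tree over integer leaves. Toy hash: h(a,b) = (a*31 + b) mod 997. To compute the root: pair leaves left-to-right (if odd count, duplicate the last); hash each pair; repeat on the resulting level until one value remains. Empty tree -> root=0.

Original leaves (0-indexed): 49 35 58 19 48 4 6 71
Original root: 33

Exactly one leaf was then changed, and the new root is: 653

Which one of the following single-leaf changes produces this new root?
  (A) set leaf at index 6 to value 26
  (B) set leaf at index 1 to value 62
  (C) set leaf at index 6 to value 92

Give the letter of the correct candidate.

Original leaves: [49, 35, 58, 19, 48, 4, 6, 71]
Target new root: 653
Try each candidate change and compute the resulting root:
Candidate A: set leaf[6] = 26 -> leaves = [49, 35, 58, 19, 48, 4, 26, 71]
  L0: [49, 35, 58, 19, 48, 4, 26, 71]
  L1: h(49,35)=(49*31+35)%997=557 h(58,19)=(58*31+19)%997=820 h(48,4)=(48*31+4)%997=495 h(26,71)=(26*31+71)%997=877 -> [557, 820, 495, 877]
  L2: h(557,820)=(557*31+820)%997=141 h(495,877)=(495*31+877)%997=270 -> [141, 270]
  L3: h(141,270)=(141*31+270)%997=653 -> [653]
  root = 653 == target 653  ** MATCH **
Candidate B: set leaf[1] = 62 -> leaves = [49, 62, 58, 19, 48, 4, 6, 71]
  L0: [49, 62, 58, 19, 48, 4, 6, 71]
  L1: h(49,62)=(49*31+62)%997=584 h(58,19)=(58*31+19)%997=820 h(48,4)=(48*31+4)%997=495 h(6,71)=(6*31+71)%997=257 -> [584, 820, 495, 257]
  L2: h(584,820)=(584*31+820)%997=978 h(495,257)=(495*31+257)%997=647 -> [978, 647]
  L3: h(978,647)=(978*31+647)%997=58 -> [58]
  root = 58 != target 653
Candidate C: set leaf[6] = 92 -> leaves = [49, 35, 58, 19, 48, 4, 92, 71]
  L0: [49, 35, 58, 19, 48, 4, 92, 71]
  L1: h(49,35)=(49*31+35)%997=557 h(58,19)=(58*31+19)%997=820 h(48,4)=(48*31+4)%997=495 h(92,71)=(92*31+71)%997=929 -> [557, 820, 495, 929]
  L2: h(557,820)=(557*31+820)%997=141 h(495,929)=(495*31+929)%997=322 -> [141, 322]
  L3: h(141,322)=(141*31+322)%997=705 -> [705]
  root = 705 != target 653
Candidate A produces the target root.

Answer: A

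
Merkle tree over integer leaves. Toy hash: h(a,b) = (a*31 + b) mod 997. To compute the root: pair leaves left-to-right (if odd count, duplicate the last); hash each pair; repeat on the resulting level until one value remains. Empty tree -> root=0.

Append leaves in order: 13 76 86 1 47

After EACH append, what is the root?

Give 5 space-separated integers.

After append 13 (leaves=[13]):
  L0: [13]
  root=13
After append 76 (leaves=[13, 76]):
  L0: [13, 76]
  L1: h(13,76)=(13*31+76)%997=479 -> [479]
  root=479
After append 86 (leaves=[13, 76, 86]):
  L0: [13, 76, 86]
  L1: h(13,76)=(13*31+76)%997=479 h(86,86)=(86*31+86)%997=758 -> [479, 758]
  L2: h(479,758)=(479*31+758)%997=652 -> [652]
  root=652
After append 1 (leaves=[13, 76, 86, 1]):
  L0: [13, 76, 86, 1]
  L1: h(13,76)=(13*31+76)%997=479 h(86,1)=(86*31+1)%997=673 -> [479, 673]
  L2: h(479,673)=(479*31+673)%997=567 -> [567]
  root=567
After append 47 (leaves=[13, 76, 86, 1, 47]):
  L0: [13, 76, 86, 1, 47]
  L1: h(13,76)=(13*31+76)%997=479 h(86,1)=(86*31+1)%997=673 h(47,47)=(47*31+47)%997=507 -> [479, 673, 507]
  L2: h(479,673)=(479*31+673)%997=567 h(507,507)=(507*31+507)%997=272 -> [567, 272]
  L3: h(567,272)=(567*31+272)%997=900 -> [900]
  root=900

Answer: 13 479 652 567 900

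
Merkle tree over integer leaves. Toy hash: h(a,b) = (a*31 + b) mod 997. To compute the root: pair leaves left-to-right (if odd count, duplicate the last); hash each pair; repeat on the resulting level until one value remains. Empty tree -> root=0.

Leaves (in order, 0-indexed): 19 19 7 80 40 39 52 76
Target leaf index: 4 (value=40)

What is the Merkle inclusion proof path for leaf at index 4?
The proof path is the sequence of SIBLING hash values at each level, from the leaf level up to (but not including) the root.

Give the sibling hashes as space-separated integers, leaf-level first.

Answer: 39 691 202

Derivation:
L0 (leaves): [19, 19, 7, 80, 40, 39, 52, 76], target index=4
L1: h(19,19)=(19*31+19)%997=608 [pair 0] h(7,80)=(7*31+80)%997=297 [pair 1] h(40,39)=(40*31+39)%997=282 [pair 2] h(52,76)=(52*31+76)%997=691 [pair 3] -> [608, 297, 282, 691]
  Sibling for proof at L0: 39
L2: h(608,297)=(608*31+297)%997=202 [pair 0] h(282,691)=(282*31+691)%997=460 [pair 1] -> [202, 460]
  Sibling for proof at L1: 691
L3: h(202,460)=(202*31+460)%997=740 [pair 0] -> [740]
  Sibling for proof at L2: 202
Root: 740
Proof path (sibling hashes from leaf to root): [39, 691, 202]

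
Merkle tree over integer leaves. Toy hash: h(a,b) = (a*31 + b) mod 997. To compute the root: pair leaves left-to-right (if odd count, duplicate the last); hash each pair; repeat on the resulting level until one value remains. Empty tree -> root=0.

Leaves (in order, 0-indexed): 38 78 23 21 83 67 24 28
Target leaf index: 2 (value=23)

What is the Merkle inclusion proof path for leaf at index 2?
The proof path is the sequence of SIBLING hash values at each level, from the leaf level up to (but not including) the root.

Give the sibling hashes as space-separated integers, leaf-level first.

Answer: 21 259 858

Derivation:
L0 (leaves): [38, 78, 23, 21, 83, 67, 24, 28], target index=2
L1: h(38,78)=(38*31+78)%997=259 [pair 0] h(23,21)=(23*31+21)%997=734 [pair 1] h(83,67)=(83*31+67)%997=646 [pair 2] h(24,28)=(24*31+28)%997=772 [pair 3] -> [259, 734, 646, 772]
  Sibling for proof at L0: 21
L2: h(259,734)=(259*31+734)%997=787 [pair 0] h(646,772)=(646*31+772)%997=858 [pair 1] -> [787, 858]
  Sibling for proof at L1: 259
L3: h(787,858)=(787*31+858)%997=330 [pair 0] -> [330]
  Sibling for proof at L2: 858
Root: 330
Proof path (sibling hashes from leaf to root): [21, 259, 858]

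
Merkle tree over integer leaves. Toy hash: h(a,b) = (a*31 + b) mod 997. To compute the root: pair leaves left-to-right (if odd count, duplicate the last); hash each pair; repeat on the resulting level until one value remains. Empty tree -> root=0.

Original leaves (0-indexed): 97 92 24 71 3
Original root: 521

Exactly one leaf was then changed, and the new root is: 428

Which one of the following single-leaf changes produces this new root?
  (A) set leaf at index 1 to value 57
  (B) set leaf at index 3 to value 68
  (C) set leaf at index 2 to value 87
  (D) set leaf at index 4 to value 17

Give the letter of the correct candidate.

Original leaves: [97, 92, 24, 71, 3]
Target new root: 428
Try each candidate change and compute the resulting root:
Candidate A: set leaf[1] = 57 -> leaves = [97, 57, 24, 71, 3]
  L0: [97, 57, 24, 71, 3]
  L1: h(97,57)=(97*31+57)%997=73 h(24,71)=(24*31+71)%997=815 h(3,3)=(3*31+3)%997=96 -> [73, 815, 96]
  L2: h(73,815)=(73*31+815)%997=87 h(96,96)=(96*31+96)%997=81 -> [87, 81]
  L3: h(87,81)=(87*31+81)%997=784 -> [784]
  root = 784 != target 428
Candidate B: set leaf[3] = 68 -> leaves = [97, 92, 24, 68, 3]
  L0: [97, 92, 24, 68, 3]
  L1: h(97,92)=(97*31+92)%997=108 h(24,68)=(24*31+68)%997=812 h(3,3)=(3*31+3)%997=96 -> [108, 812, 96]
  L2: h(108,812)=(108*31+812)%997=172 h(96,96)=(96*31+96)%997=81 -> [172, 81]
  L3: h(172,81)=(172*31+81)%997=428 -> [428]
  root = 428 == target 428  ** MATCH **
Candidate C: set leaf[2] = 87 -> leaves = [97, 92, 87, 71, 3]
  L0: [97, 92, 87, 71, 3]
  L1: h(97,92)=(97*31+92)%997=108 h(87,71)=(87*31+71)%997=774 h(3,3)=(3*31+3)%997=96 -> [108, 774, 96]
  L2: h(108,774)=(108*31+774)%997=134 h(96,96)=(96*31+96)%997=81 -> [134, 81]
  L3: h(134,81)=(134*31+81)%997=247 -> [247]
  root = 247 != target 428
Candidate D: set leaf[4] = 17 -> leaves = [97, 92, 24, 71, 17]
  L0: [97, 92, 24, 71, 17]
  L1: h(97,92)=(97*31+92)%997=108 h(24,71)=(24*31+71)%997=815 h(17,17)=(17*31+17)%997=544 -> [108, 815, 544]
  L2: h(108,815)=(108*31+815)%997=175 h(544,544)=(544*31+544)%997=459 -> [175, 459]
  L3: h(175,459)=(175*31+459)%997=899 -> [899]
  root = 899 != target 428
Candidate B produces the target root.

Answer: B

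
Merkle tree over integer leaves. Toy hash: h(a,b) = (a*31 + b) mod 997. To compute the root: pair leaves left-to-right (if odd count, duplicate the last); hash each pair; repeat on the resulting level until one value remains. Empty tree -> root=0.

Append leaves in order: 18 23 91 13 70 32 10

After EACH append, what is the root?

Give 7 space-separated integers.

Answer: 18 581 983 905 35 813 925

Derivation:
After append 18 (leaves=[18]):
  L0: [18]
  root=18
After append 23 (leaves=[18, 23]):
  L0: [18, 23]
  L1: h(18,23)=(18*31+23)%997=581 -> [581]
  root=581
After append 91 (leaves=[18, 23, 91]):
  L0: [18, 23, 91]
  L1: h(18,23)=(18*31+23)%997=581 h(91,91)=(91*31+91)%997=918 -> [581, 918]
  L2: h(581,918)=(581*31+918)%997=983 -> [983]
  root=983
After append 13 (leaves=[18, 23, 91, 13]):
  L0: [18, 23, 91, 13]
  L1: h(18,23)=(18*31+23)%997=581 h(91,13)=(91*31+13)%997=840 -> [581, 840]
  L2: h(581,840)=(581*31+840)%997=905 -> [905]
  root=905
After append 70 (leaves=[18, 23, 91, 13, 70]):
  L0: [18, 23, 91, 13, 70]
  L1: h(18,23)=(18*31+23)%997=581 h(91,13)=(91*31+13)%997=840 h(70,70)=(70*31+70)%997=246 -> [581, 840, 246]
  L2: h(581,840)=(581*31+840)%997=905 h(246,246)=(246*31+246)%997=893 -> [905, 893]
  L3: h(905,893)=(905*31+893)%997=35 -> [35]
  root=35
After append 32 (leaves=[18, 23, 91, 13, 70, 32]):
  L0: [18, 23, 91, 13, 70, 32]
  L1: h(18,23)=(18*31+23)%997=581 h(91,13)=(91*31+13)%997=840 h(70,32)=(70*31+32)%997=208 -> [581, 840, 208]
  L2: h(581,840)=(581*31+840)%997=905 h(208,208)=(208*31+208)%997=674 -> [905, 674]
  L3: h(905,674)=(905*31+674)%997=813 -> [813]
  root=813
After append 10 (leaves=[18, 23, 91, 13, 70, 32, 10]):
  L0: [18, 23, 91, 13, 70, 32, 10]
  L1: h(18,23)=(18*31+23)%997=581 h(91,13)=(91*31+13)%997=840 h(70,32)=(70*31+32)%997=208 h(10,10)=(10*31+10)%997=320 -> [581, 840, 208, 320]
  L2: h(581,840)=(581*31+840)%997=905 h(208,320)=(208*31+320)%997=786 -> [905, 786]
  L3: h(905,786)=(905*31+786)%997=925 -> [925]
  root=925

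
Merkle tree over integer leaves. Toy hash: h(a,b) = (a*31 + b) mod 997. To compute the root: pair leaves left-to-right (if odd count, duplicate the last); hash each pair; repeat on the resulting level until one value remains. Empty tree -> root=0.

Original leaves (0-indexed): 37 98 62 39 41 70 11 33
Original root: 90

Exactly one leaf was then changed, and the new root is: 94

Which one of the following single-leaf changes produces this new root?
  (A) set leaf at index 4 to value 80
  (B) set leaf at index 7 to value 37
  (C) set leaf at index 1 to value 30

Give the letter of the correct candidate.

Answer: B

Derivation:
Original leaves: [37, 98, 62, 39, 41, 70, 11, 33]
Target new root: 94
Try each candidate change and compute the resulting root:
Candidate A: set leaf[4] = 80 -> leaves = [37, 98, 62, 39, 80, 70, 11, 33]
  L0: [37, 98, 62, 39, 80, 70, 11, 33]
  L1: h(37,98)=(37*31+98)%997=248 h(62,39)=(62*31+39)%997=964 h(80,70)=(80*31+70)%997=556 h(11,33)=(11*31+33)%997=374 -> [248, 964, 556, 374]
  L2: h(248,964)=(248*31+964)%997=676 h(556,374)=(556*31+374)%997=661 -> [676, 661]
  L3: h(676,661)=(676*31+661)%997=680 -> [680]
  root = 680 != target 94
Candidate B: set leaf[7] = 37 -> leaves = [37, 98, 62, 39, 41, 70, 11, 37]
  L0: [37, 98, 62, 39, 41, 70, 11, 37]
  L1: h(37,98)=(37*31+98)%997=248 h(62,39)=(62*31+39)%997=964 h(41,70)=(41*31+70)%997=344 h(11,37)=(11*31+37)%997=378 -> [248, 964, 344, 378]
  L2: h(248,964)=(248*31+964)%997=676 h(344,378)=(344*31+378)%997=75 -> [676, 75]
  L3: h(676,75)=(676*31+75)%997=94 -> [94]
  root = 94 == target 94  ** MATCH **
Candidate C: set leaf[1] = 30 -> leaves = [37, 30, 62, 39, 41, 70, 11, 33]
  L0: [37, 30, 62, 39, 41, 70, 11, 33]
  L1: h(37,30)=(37*31+30)%997=180 h(62,39)=(62*31+39)%997=964 h(41,70)=(41*31+70)%997=344 h(11,33)=(11*31+33)%997=374 -> [180, 964, 344, 374]
  L2: h(180,964)=(180*31+964)%997=562 h(344,374)=(344*31+374)%997=71 -> [562, 71]
  L3: h(562,71)=(562*31+71)%997=544 -> [544]
  root = 544 != target 94
Candidate B produces the target root.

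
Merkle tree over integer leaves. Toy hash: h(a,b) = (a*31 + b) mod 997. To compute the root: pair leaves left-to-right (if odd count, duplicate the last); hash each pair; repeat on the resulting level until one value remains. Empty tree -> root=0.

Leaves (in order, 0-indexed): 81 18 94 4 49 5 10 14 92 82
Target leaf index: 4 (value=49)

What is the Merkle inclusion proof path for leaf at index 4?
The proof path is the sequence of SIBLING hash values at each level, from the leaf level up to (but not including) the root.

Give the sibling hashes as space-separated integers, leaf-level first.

L0 (leaves): [81, 18, 94, 4, 49, 5, 10, 14, 92, 82], target index=4
L1: h(81,18)=(81*31+18)%997=535 [pair 0] h(94,4)=(94*31+4)%997=924 [pair 1] h(49,5)=(49*31+5)%997=527 [pair 2] h(10,14)=(10*31+14)%997=324 [pair 3] h(92,82)=(92*31+82)%997=940 [pair 4] -> [535, 924, 527, 324, 940]
  Sibling for proof at L0: 5
L2: h(535,924)=(535*31+924)%997=560 [pair 0] h(527,324)=(527*31+324)%997=709 [pair 1] h(940,940)=(940*31+940)%997=170 [pair 2] -> [560, 709, 170]
  Sibling for proof at L1: 324
L3: h(560,709)=(560*31+709)%997=123 [pair 0] h(170,170)=(170*31+170)%997=455 [pair 1] -> [123, 455]
  Sibling for proof at L2: 560
L4: h(123,455)=(123*31+455)%997=280 [pair 0] -> [280]
  Sibling for proof at L3: 455
Root: 280
Proof path (sibling hashes from leaf to root): [5, 324, 560, 455]

Answer: 5 324 560 455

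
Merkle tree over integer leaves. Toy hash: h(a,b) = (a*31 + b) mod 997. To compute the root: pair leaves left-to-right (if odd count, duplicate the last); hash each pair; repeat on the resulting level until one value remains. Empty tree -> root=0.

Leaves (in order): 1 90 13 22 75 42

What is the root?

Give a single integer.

L0: [1, 90, 13, 22, 75, 42]
L1: h(1,90)=(1*31+90)%997=121 h(13,22)=(13*31+22)%997=425 h(75,42)=(75*31+42)%997=373 -> [121, 425, 373]
L2: h(121,425)=(121*31+425)%997=188 h(373,373)=(373*31+373)%997=969 -> [188, 969]
L3: h(188,969)=(188*31+969)%997=815 -> [815]

Answer: 815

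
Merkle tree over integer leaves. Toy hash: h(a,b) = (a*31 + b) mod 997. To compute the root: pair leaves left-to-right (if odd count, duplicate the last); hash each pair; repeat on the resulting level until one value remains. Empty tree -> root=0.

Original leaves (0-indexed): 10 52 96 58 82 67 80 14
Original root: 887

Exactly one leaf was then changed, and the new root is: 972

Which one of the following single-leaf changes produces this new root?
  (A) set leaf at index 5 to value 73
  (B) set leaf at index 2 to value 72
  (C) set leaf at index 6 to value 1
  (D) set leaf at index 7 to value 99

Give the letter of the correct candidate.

Answer: D

Derivation:
Original leaves: [10, 52, 96, 58, 82, 67, 80, 14]
Target new root: 972
Try each candidate change and compute the resulting root:
Candidate A: set leaf[5] = 73 -> leaves = [10, 52, 96, 58, 82, 73, 80, 14]
  L0: [10, 52, 96, 58, 82, 73, 80, 14]
  L1: h(10,52)=(10*31+52)%997=362 h(96,58)=(96*31+58)%997=43 h(82,73)=(82*31+73)%997=621 h(80,14)=(80*31+14)%997=500 -> [362, 43, 621, 500]
  L2: h(362,43)=(362*31+43)%997=298 h(621,500)=(621*31+500)%997=808 -> [298, 808]
  L3: h(298,808)=(298*31+808)%997=76 -> [76]
  root = 76 != target 972
Candidate B: set leaf[2] = 72 -> leaves = [10, 52, 72, 58, 82, 67, 80, 14]
  L0: [10, 52, 72, 58, 82, 67, 80, 14]
  L1: h(10,52)=(10*31+52)%997=362 h(72,58)=(72*31+58)%997=296 h(82,67)=(82*31+67)%997=615 h(80,14)=(80*31+14)%997=500 -> [362, 296, 615, 500]
  L2: h(362,296)=(362*31+296)%997=551 h(615,500)=(615*31+500)%997=622 -> [551, 622]
  L3: h(551,622)=(551*31+622)%997=754 -> [754]
  root = 754 != target 972
Candidate C: set leaf[6] = 1 -> leaves = [10, 52, 96, 58, 82, 67, 1, 14]
  L0: [10, 52, 96, 58, 82, 67, 1, 14]
  L1: h(10,52)=(10*31+52)%997=362 h(96,58)=(96*31+58)%997=43 h(82,67)=(82*31+67)%997=615 h(1,14)=(1*31+14)%997=45 -> [362, 43, 615, 45]
  L2: h(362,43)=(362*31+43)%997=298 h(615,45)=(615*31+45)%997=167 -> [298, 167]
  L3: h(298,167)=(298*31+167)%997=432 -> [432]
  root = 432 != target 972
Candidate D: set leaf[7] = 99 -> leaves = [10, 52, 96, 58, 82, 67, 80, 99]
  L0: [10, 52, 96, 58, 82, 67, 80, 99]
  L1: h(10,52)=(10*31+52)%997=362 h(96,58)=(96*31+58)%997=43 h(82,67)=(82*31+67)%997=615 h(80,99)=(80*31+99)%997=585 -> [362, 43, 615, 585]
  L2: h(362,43)=(362*31+43)%997=298 h(615,585)=(615*31+585)%997=707 -> [298, 707]
  L3: h(298,707)=(298*31+707)%997=972 -> [972]
  root = 972 == target 972  ** MATCH **
Candidate D produces the target root.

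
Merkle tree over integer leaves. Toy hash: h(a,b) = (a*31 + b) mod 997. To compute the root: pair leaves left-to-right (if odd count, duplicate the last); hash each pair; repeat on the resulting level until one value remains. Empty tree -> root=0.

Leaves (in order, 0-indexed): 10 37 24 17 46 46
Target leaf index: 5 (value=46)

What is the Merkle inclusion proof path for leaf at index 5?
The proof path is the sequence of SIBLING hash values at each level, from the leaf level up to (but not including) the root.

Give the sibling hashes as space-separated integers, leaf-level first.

L0 (leaves): [10, 37, 24, 17, 46, 46], target index=5
L1: h(10,37)=(10*31+37)%997=347 [pair 0] h(24,17)=(24*31+17)%997=761 [pair 1] h(46,46)=(46*31+46)%997=475 [pair 2] -> [347, 761, 475]
  Sibling for proof at L0: 46
L2: h(347,761)=(347*31+761)%997=551 [pair 0] h(475,475)=(475*31+475)%997=245 [pair 1] -> [551, 245]
  Sibling for proof at L1: 475
L3: h(551,245)=(551*31+245)%997=377 [pair 0] -> [377]
  Sibling for proof at L2: 551
Root: 377
Proof path (sibling hashes from leaf to root): [46, 475, 551]

Answer: 46 475 551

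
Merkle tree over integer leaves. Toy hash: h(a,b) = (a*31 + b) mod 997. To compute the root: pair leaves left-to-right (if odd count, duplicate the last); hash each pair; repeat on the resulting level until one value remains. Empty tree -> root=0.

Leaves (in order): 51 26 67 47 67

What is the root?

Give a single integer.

Answer: 828

Derivation:
L0: [51, 26, 67, 47, 67]
L1: h(51,26)=(51*31+26)%997=610 h(67,47)=(67*31+47)%997=130 h(67,67)=(67*31+67)%997=150 -> [610, 130, 150]
L2: h(610,130)=(610*31+130)%997=97 h(150,150)=(150*31+150)%997=812 -> [97, 812]
L3: h(97,812)=(97*31+812)%997=828 -> [828]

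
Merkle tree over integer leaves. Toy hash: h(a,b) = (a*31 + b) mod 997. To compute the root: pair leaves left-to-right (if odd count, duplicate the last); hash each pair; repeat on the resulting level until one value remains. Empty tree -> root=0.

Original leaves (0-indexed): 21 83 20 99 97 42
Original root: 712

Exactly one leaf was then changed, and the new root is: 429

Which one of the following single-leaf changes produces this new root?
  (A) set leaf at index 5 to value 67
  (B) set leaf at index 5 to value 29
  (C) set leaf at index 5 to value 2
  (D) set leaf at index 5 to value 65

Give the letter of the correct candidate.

Answer: C

Derivation:
Original leaves: [21, 83, 20, 99, 97, 42]
Target new root: 429
Try each candidate change and compute the resulting root:
Candidate A: set leaf[5] = 67 -> leaves = [21, 83, 20, 99, 97, 67]
  L0: [21, 83, 20, 99, 97, 67]
  L1: h(21,83)=(21*31+83)%997=734 h(20,99)=(20*31+99)%997=719 h(97,67)=(97*31+67)%997=83 -> [734, 719, 83]
  L2: h(734,719)=(734*31+719)%997=542 h(83,83)=(83*31+83)%997=662 -> [542, 662]
  L3: h(542,662)=(542*31+662)%997=515 -> [515]
  root = 515 != target 429
Candidate B: set leaf[5] = 29 -> leaves = [21, 83, 20, 99, 97, 29]
  L0: [21, 83, 20, 99, 97, 29]
  L1: h(21,83)=(21*31+83)%997=734 h(20,99)=(20*31+99)%997=719 h(97,29)=(97*31+29)%997=45 -> [734, 719, 45]
  L2: h(734,719)=(734*31+719)%997=542 h(45,45)=(45*31+45)%997=443 -> [542, 443]
  L3: h(542,443)=(542*31+443)%997=296 -> [296]
  root = 296 != target 429
Candidate C: set leaf[5] = 2 -> leaves = [21, 83, 20, 99, 97, 2]
  L0: [21, 83, 20, 99, 97, 2]
  L1: h(21,83)=(21*31+83)%997=734 h(20,99)=(20*31+99)%997=719 h(97,2)=(97*31+2)%997=18 -> [734, 719, 18]
  L2: h(734,719)=(734*31+719)%997=542 h(18,18)=(18*31+18)%997=576 -> [542, 576]
  L3: h(542,576)=(542*31+576)%997=429 -> [429]
  root = 429 == target 429  ** MATCH **
Candidate D: set leaf[5] = 65 -> leaves = [21, 83, 20, 99, 97, 65]
  L0: [21, 83, 20, 99, 97, 65]
  L1: h(21,83)=(21*31+83)%997=734 h(20,99)=(20*31+99)%997=719 h(97,65)=(97*31+65)%997=81 -> [734, 719, 81]
  L2: h(734,719)=(734*31+719)%997=542 h(81,81)=(81*31+81)%997=598 -> [542, 598]
  L3: h(542,598)=(542*31+598)%997=451 -> [451]
  root = 451 != target 429
Candidate C produces the target root.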